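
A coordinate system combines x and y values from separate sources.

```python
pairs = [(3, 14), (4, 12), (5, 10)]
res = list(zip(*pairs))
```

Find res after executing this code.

Step 1: zip(*pairs) transposes: unzips [(3, 14), (4, 12), (5, 10)] into separate sequences.
Step 2: First elements: (3, 4, 5), second elements: (14, 12, 10).
Therefore res = [(3, 4, 5), (14, 12, 10)].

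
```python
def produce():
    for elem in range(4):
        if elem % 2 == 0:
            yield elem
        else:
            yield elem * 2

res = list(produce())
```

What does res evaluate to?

Step 1: For each elem in range(4), yield elem if even, else elem*2:
  elem=0 (even): yield 0
  elem=1 (odd): yield 1*2 = 2
  elem=2 (even): yield 2
  elem=3 (odd): yield 3*2 = 6
Therefore res = [0, 2, 2, 6].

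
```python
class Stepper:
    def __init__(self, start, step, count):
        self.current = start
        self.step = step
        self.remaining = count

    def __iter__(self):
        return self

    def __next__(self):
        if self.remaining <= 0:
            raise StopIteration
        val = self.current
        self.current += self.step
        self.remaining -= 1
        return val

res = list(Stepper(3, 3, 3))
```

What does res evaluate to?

Step 1: Stepper starts at 3, increments by 3, for 3 steps:
  Yield 3, then current += 3
  Yield 6, then current += 3
  Yield 9, then current += 3
Therefore res = [3, 6, 9].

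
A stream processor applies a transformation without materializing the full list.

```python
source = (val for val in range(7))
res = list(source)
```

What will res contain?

Step 1: Generator expression iterates range(7): [0, 1, 2, 3, 4, 5, 6].
Step 2: list() collects all values.
Therefore res = [0, 1, 2, 3, 4, 5, 6].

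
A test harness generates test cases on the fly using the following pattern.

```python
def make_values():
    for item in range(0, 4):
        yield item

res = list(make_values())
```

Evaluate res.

Step 1: The generator yields each value from range(0, 4).
Step 2: list() consumes all yields: [0, 1, 2, 3].
Therefore res = [0, 1, 2, 3].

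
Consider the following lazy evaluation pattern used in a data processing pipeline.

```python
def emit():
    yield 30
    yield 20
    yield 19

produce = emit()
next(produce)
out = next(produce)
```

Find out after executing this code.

Step 1: emit() creates a generator.
Step 2: next(produce) yields 30 (consumed and discarded).
Step 3: next(produce) yields 20, assigned to out.
Therefore out = 20.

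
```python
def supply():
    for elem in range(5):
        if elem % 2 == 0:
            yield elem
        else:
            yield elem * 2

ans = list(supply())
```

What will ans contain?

Step 1: For each elem in range(5), yield elem if even, else elem*2:
  elem=0 (even): yield 0
  elem=1 (odd): yield 1*2 = 2
  elem=2 (even): yield 2
  elem=3 (odd): yield 3*2 = 6
  elem=4 (even): yield 4
Therefore ans = [0, 2, 2, 6, 4].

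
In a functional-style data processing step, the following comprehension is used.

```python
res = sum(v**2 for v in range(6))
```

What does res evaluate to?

Step 1: Compute v**2 for each v in range(6):
  v=0: 0**2 = 0
  v=1: 1**2 = 1
  v=2: 2**2 = 4
  v=3: 3**2 = 9
  v=4: 4**2 = 16
  v=5: 5**2 = 25
Step 2: sum = 0 + 1 + 4 + 9 + 16 + 25 = 55.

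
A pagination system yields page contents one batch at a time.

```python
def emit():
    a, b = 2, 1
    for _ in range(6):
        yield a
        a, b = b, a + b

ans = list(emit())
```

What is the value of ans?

Step 1: Fibonacci-like sequence starting with a=2, b=1:
  Iteration 1: yield a=2, then a,b = 1,3
  Iteration 2: yield a=1, then a,b = 3,4
  Iteration 3: yield a=3, then a,b = 4,7
  Iteration 4: yield a=4, then a,b = 7,11
  Iteration 5: yield a=7, then a,b = 11,18
  Iteration 6: yield a=11, then a,b = 18,29
Therefore ans = [2, 1, 3, 4, 7, 11].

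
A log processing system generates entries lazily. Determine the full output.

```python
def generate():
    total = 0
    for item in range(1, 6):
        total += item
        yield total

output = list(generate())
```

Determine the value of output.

Step 1: Generator accumulates running sum:
  item=1: total = 1, yield 1
  item=2: total = 3, yield 3
  item=3: total = 6, yield 6
  item=4: total = 10, yield 10
  item=5: total = 15, yield 15
Therefore output = [1, 3, 6, 10, 15].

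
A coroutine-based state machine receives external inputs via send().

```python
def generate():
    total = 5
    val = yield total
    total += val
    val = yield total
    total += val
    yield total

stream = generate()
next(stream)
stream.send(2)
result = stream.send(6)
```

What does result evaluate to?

Step 1: next() -> yield total=5.
Step 2: send(2) -> val=2, total = 5+2 = 7, yield 7.
Step 3: send(6) -> val=6, total = 7+6 = 13, yield 13.
Therefore result = 13.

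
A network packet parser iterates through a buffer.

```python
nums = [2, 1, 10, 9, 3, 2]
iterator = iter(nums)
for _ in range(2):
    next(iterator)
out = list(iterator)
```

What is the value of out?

Step 1: Create iterator over [2, 1, 10, 9, 3, 2].
Step 2: Advance 2 positions (consuming [2, 1]).
Step 3: list() collects remaining elements: [10, 9, 3, 2].
Therefore out = [10, 9, 3, 2].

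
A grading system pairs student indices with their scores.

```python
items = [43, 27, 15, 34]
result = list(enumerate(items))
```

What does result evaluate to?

Step 1: enumerate pairs each element with its index:
  (0, 43)
  (1, 27)
  (2, 15)
  (3, 34)
Therefore result = [(0, 43), (1, 27), (2, 15), (3, 34)].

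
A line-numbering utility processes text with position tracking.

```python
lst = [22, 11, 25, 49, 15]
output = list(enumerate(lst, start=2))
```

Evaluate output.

Step 1: enumerate with start=2:
  (2, 22)
  (3, 11)
  (4, 25)
  (5, 49)
  (6, 15)
Therefore output = [(2, 22), (3, 11), (4, 25), (5, 49), (6, 15)].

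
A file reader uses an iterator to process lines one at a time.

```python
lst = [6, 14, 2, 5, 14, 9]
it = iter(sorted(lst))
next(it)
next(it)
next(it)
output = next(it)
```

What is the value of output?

Step 1: sorted([6, 14, 2, 5, 14, 9]) = [2, 5, 6, 9, 14, 14].
Step 2: Create iterator and skip 3 elements.
Step 3: next() returns 9.
Therefore output = 9.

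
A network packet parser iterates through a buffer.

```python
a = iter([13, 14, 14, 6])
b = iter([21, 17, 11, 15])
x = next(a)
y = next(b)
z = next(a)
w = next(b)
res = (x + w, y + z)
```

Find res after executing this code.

Step 1: a iterates [13, 14, 14, 6], b iterates [21, 17, 11, 15].
Step 2: x = next(a) = 13, y = next(b) = 21.
Step 3: z = next(a) = 14, w = next(b) = 17.
Step 4: res = (13 + 17, 21 + 14) = (30, 35).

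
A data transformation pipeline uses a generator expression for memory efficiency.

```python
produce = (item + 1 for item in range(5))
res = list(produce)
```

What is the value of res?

Step 1: For each item in range(5), compute item+1:
  item=0: 0+1 = 1
  item=1: 1+1 = 2
  item=2: 2+1 = 3
  item=3: 3+1 = 4
  item=4: 4+1 = 5
Therefore res = [1, 2, 3, 4, 5].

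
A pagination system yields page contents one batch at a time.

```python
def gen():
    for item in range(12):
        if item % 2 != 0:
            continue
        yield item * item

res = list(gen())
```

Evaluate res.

Step 1: Only yield item**2 when item is divisible by 2:
  item=0: 0 % 2 == 0, yield 0**2 = 0
  item=2: 2 % 2 == 0, yield 2**2 = 4
  item=4: 4 % 2 == 0, yield 4**2 = 16
  item=6: 6 % 2 == 0, yield 6**2 = 36
  item=8: 8 % 2 == 0, yield 8**2 = 64
  item=10: 10 % 2 == 0, yield 10**2 = 100
Therefore res = [0, 4, 16, 36, 64, 100].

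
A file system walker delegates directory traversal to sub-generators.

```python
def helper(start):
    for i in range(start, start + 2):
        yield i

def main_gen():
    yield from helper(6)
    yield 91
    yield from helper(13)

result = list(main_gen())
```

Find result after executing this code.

Step 1: main_gen() delegates to helper(6):
  yield 6
  yield 7
Step 2: yield 91
Step 3: Delegates to helper(13):
  yield 13
  yield 14
Therefore result = [6, 7, 91, 13, 14].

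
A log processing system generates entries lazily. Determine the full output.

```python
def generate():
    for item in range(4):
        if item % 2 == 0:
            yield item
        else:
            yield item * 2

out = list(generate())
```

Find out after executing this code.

Step 1: For each item in range(4), yield item if even, else item*2:
  item=0 (even): yield 0
  item=1 (odd): yield 1*2 = 2
  item=2 (even): yield 2
  item=3 (odd): yield 3*2 = 6
Therefore out = [0, 2, 2, 6].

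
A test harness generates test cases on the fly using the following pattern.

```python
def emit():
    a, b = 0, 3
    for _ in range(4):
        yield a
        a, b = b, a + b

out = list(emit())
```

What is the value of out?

Step 1: Fibonacci-like sequence starting with a=0, b=3:
  Iteration 1: yield a=0, then a,b = 3,3
  Iteration 2: yield a=3, then a,b = 3,6
  Iteration 3: yield a=3, then a,b = 6,9
  Iteration 4: yield a=6, then a,b = 9,15
Therefore out = [0, 3, 3, 6].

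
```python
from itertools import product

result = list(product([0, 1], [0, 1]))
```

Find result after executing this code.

Step 1: product([0, 1], [0, 1]) gives all pairs:
  (0, 0)
  (0, 1)
  (1, 0)
  (1, 1)
Therefore result = [(0, 0), (0, 1), (1, 0), (1, 1)].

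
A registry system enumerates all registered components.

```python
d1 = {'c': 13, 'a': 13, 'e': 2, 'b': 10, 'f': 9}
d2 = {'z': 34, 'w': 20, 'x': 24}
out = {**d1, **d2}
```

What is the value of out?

Step 1: Merge d1 and d2 (d2 values override on key conflicts).
Step 2: d1 has keys ['c', 'a', 'e', 'b', 'f'], d2 has keys ['z', 'w', 'x'].
Therefore out = {'c': 13, 'a': 13, 'e': 2, 'b': 10, 'f': 9, 'z': 34, 'w': 20, 'x': 24}.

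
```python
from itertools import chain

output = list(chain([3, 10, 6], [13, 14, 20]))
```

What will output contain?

Step 1: chain() concatenates iterables: [3, 10, 6] + [13, 14, 20].
Therefore output = [3, 10, 6, 13, 14, 20].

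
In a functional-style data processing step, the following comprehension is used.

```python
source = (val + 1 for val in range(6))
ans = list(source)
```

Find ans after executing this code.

Step 1: For each val in range(6), compute val+1:
  val=0: 0+1 = 1
  val=1: 1+1 = 2
  val=2: 2+1 = 3
  val=3: 3+1 = 4
  val=4: 4+1 = 5
  val=5: 5+1 = 6
Therefore ans = [1, 2, 3, 4, 5, 6].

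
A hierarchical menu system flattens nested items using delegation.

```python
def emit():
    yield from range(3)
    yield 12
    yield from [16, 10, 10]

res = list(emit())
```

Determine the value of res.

Step 1: Trace yields in order:
  yield 0
  yield 1
  yield 2
  yield 12
  yield 16
  yield 10
  yield 10
Therefore res = [0, 1, 2, 12, 16, 10, 10].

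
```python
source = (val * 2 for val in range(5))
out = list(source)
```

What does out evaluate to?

Step 1: For each val in range(5), compute val*2:
  val=0: 0*2 = 0
  val=1: 1*2 = 2
  val=2: 2*2 = 4
  val=3: 3*2 = 6
  val=4: 4*2 = 8
Therefore out = [0, 2, 4, 6, 8].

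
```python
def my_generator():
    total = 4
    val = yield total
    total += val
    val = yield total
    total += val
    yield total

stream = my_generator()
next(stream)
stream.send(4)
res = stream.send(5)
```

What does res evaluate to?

Step 1: next() -> yield total=4.
Step 2: send(4) -> val=4, total = 4+4 = 8, yield 8.
Step 3: send(5) -> val=5, total = 8+5 = 13, yield 13.
Therefore res = 13.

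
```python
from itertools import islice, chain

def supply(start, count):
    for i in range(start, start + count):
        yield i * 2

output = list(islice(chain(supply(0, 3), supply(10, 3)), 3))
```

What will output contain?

Step 1: supply(0, 3) yields [0, 2, 4].
Step 2: supply(10, 3) yields [20, 22, 24].
Step 3: chain concatenates: [0, 2, 4, 20, 22, 24].
Step 4: islice takes first 3: [0, 2, 4].
Therefore output = [0, 2, 4].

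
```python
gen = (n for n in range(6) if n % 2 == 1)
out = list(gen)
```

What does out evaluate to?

Step 1: Filter range(6) keeping only odd values:
  n=0: even, excluded
  n=1: odd, included
  n=2: even, excluded
  n=3: odd, included
  n=4: even, excluded
  n=5: odd, included
Therefore out = [1, 3, 5].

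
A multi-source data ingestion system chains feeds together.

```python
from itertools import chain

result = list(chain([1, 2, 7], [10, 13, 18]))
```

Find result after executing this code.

Step 1: chain() concatenates iterables: [1, 2, 7] + [10, 13, 18].
Therefore result = [1, 2, 7, 10, 13, 18].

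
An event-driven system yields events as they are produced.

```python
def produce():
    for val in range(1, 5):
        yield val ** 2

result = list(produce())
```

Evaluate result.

Step 1: For each val in range(1, 5), yield val**2:
  val=1: yield 1**2 = 1
  val=2: yield 2**2 = 4
  val=3: yield 3**2 = 9
  val=4: yield 4**2 = 16
Therefore result = [1, 4, 9, 16].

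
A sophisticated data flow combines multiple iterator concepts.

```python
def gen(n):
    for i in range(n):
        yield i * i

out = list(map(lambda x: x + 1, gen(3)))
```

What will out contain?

Step 1: gen(3) yields squares: [0, 1, 4].
Step 2: map adds 1 to each: [1, 2, 5].
Therefore out = [1, 2, 5].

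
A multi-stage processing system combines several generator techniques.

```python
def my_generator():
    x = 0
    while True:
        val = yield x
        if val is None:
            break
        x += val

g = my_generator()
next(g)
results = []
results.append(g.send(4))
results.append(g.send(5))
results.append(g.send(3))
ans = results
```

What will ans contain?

Step 1: next(g) -> yield 0.
Step 2: send(4) -> x = 4, yield 4.
Step 3: send(5) -> x = 9, yield 9.
Step 4: send(3) -> x = 12, yield 12.
Therefore ans = [4, 9, 12].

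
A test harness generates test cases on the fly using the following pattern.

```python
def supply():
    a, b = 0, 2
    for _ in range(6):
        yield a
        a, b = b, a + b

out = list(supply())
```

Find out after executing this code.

Step 1: Fibonacci-like sequence starting with a=0, b=2:
  Iteration 1: yield a=0, then a,b = 2,2
  Iteration 2: yield a=2, then a,b = 2,4
  Iteration 3: yield a=2, then a,b = 4,6
  Iteration 4: yield a=4, then a,b = 6,10
  Iteration 5: yield a=6, then a,b = 10,16
  Iteration 6: yield a=10, then a,b = 16,26
Therefore out = [0, 2, 2, 4, 6, 10].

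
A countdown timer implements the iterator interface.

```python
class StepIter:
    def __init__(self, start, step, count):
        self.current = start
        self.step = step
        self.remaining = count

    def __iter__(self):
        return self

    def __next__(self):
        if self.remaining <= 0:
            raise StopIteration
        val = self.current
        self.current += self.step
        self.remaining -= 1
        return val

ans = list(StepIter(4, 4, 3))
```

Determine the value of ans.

Step 1: StepIter starts at 4, increments by 4, for 3 steps:
  Yield 4, then current += 4
  Yield 8, then current += 4
  Yield 12, then current += 4
Therefore ans = [4, 8, 12].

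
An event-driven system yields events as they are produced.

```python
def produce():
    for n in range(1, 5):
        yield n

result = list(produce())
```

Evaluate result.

Step 1: The generator yields each value from range(1, 5).
Step 2: list() consumes all yields: [1, 2, 3, 4].
Therefore result = [1, 2, 3, 4].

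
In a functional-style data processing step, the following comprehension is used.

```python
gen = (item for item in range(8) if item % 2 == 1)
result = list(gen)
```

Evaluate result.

Step 1: Filter range(8) keeping only odd values:
  item=0: even, excluded
  item=1: odd, included
  item=2: even, excluded
  item=3: odd, included
  item=4: even, excluded
  item=5: odd, included
  item=6: even, excluded
  item=7: odd, included
Therefore result = [1, 3, 5, 7].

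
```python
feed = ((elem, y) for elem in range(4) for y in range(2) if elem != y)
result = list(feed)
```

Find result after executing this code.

Step 1: Nested generator over range(4) x range(2) where elem != y:
  (0, 0): excluded (elem == y)
  (0, 1): included
  (1, 0): included
  (1, 1): excluded (elem == y)
  (2, 0): included
  (2, 1): included
  (3, 0): included
  (3, 1): included
Therefore result = [(0, 1), (1, 0), (2, 0), (2, 1), (3, 0), (3, 1)].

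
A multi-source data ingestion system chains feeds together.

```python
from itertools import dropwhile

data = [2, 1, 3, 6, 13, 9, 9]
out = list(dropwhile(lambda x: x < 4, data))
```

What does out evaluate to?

Step 1: dropwhile drops elements while < 4:
  2 < 4: dropped
  1 < 4: dropped
  3 < 4: dropped
  6: kept (dropping stopped)
Step 2: Remaining elements kept regardless of condition.
Therefore out = [6, 13, 9, 9].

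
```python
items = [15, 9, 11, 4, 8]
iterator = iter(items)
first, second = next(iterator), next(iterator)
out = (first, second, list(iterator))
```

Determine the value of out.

Step 1: Create iterator over [15, 9, 11, 4, 8].
Step 2: first = 15, second = 9.
Step 3: Remaining elements: [11, 4, 8].
Therefore out = (15, 9, [11, 4, 8]).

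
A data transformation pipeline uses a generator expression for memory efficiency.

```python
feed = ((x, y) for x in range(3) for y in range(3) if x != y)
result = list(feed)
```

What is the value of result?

Step 1: Nested generator over range(3) x range(3) where x != y:
  (0, 0): excluded (x == y)
  (0, 1): included
  (0, 2): included
  (1, 0): included
  (1, 1): excluded (x == y)
  (1, 2): included
  (2, 0): included
  (2, 1): included
  (2, 2): excluded (x == y)
Therefore result = [(0, 1), (0, 2), (1, 0), (1, 2), (2, 0), (2, 1)].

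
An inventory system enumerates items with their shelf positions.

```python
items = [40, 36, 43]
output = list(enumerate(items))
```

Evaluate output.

Step 1: enumerate pairs each element with its index:
  (0, 40)
  (1, 36)
  (2, 43)
Therefore output = [(0, 40), (1, 36), (2, 43)].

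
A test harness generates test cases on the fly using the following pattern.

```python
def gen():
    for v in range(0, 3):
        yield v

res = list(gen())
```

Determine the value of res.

Step 1: The generator yields each value from range(0, 3).
Step 2: list() consumes all yields: [0, 1, 2].
Therefore res = [0, 1, 2].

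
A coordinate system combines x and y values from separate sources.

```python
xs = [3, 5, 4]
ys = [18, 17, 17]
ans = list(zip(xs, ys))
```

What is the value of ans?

Step 1: zip pairs elements at same index:
  Index 0: (3, 18)
  Index 1: (5, 17)
  Index 2: (4, 17)
Therefore ans = [(3, 18), (5, 17), (4, 17)].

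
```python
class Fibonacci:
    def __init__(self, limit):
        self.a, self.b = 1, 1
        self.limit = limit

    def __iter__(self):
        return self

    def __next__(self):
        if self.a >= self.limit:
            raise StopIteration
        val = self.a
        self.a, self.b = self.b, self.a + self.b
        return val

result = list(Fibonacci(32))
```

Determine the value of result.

Step 1: Fibonacci-like sequence (a=1, b=1) until >= 32:
  Yield 1, then a,b = 1,2
  Yield 1, then a,b = 2,3
  Yield 2, then a,b = 3,5
  Yield 3, then a,b = 5,8
  Yield 5, then a,b = 8,13
  Yield 8, then a,b = 13,21
  Yield 13, then a,b = 21,34
  Yield 21, then a,b = 34,55
Step 2: 34 >= 32, stop.
Therefore result = [1, 1, 2, 3, 5, 8, 13, 21].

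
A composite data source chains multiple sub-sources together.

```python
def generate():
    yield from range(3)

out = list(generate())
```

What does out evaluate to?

Step 1: yield from delegates to the iterable, yielding each element.
Step 2: Collected values: [0, 1, 2].
Therefore out = [0, 1, 2].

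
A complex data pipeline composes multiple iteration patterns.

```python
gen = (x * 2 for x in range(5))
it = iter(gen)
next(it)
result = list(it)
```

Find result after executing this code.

Step 1: Generator produces [0, 2, 4, 6, 8].
Step 2: next(it) consumes first element (0).
Step 3: list(it) collects remaining: [2, 4, 6, 8].
Therefore result = [2, 4, 6, 8].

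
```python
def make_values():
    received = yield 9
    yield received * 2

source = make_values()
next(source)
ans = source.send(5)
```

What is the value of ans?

Step 1: next(source) advances to first yield, producing 9.
Step 2: send(5) resumes, received = 5.
Step 3: yield received * 2 = 5 * 2 = 10.
Therefore ans = 10.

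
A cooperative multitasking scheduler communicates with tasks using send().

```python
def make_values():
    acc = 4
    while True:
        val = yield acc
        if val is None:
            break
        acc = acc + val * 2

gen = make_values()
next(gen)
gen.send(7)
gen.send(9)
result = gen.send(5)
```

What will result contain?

Step 1: next() -> yield acc=4.
Step 2: send(7) -> val=7, acc = 4 + 7*2 = 18, yield 18.
Step 3: send(9) -> val=9, acc = 18 + 9*2 = 36, yield 36.
Step 4: send(5) -> val=5, acc = 36 + 5*2 = 46, yield 46.
Therefore result = 46.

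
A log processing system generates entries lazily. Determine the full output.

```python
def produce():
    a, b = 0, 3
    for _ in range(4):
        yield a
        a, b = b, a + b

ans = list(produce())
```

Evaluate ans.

Step 1: Fibonacci-like sequence starting with a=0, b=3:
  Iteration 1: yield a=0, then a,b = 3,3
  Iteration 2: yield a=3, then a,b = 3,6
  Iteration 3: yield a=3, then a,b = 6,9
  Iteration 4: yield a=6, then a,b = 9,15
Therefore ans = [0, 3, 3, 6].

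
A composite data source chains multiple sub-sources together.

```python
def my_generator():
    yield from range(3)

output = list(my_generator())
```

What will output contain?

Step 1: yield from delegates to the iterable, yielding each element.
Step 2: Collected values: [0, 1, 2].
Therefore output = [0, 1, 2].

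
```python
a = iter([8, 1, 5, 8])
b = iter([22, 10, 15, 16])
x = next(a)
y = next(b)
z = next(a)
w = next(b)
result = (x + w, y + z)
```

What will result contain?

Step 1: a iterates [8, 1, 5, 8], b iterates [22, 10, 15, 16].
Step 2: x = next(a) = 8, y = next(b) = 22.
Step 3: z = next(a) = 1, w = next(b) = 10.
Step 4: result = (8 + 10, 22 + 1) = (18, 23).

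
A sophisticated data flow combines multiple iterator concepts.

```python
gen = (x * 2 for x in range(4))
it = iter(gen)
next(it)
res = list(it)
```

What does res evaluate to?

Step 1: Generator produces [0, 2, 4, 6].
Step 2: next(it) consumes first element (0).
Step 3: list(it) collects remaining: [2, 4, 6].
Therefore res = [2, 4, 6].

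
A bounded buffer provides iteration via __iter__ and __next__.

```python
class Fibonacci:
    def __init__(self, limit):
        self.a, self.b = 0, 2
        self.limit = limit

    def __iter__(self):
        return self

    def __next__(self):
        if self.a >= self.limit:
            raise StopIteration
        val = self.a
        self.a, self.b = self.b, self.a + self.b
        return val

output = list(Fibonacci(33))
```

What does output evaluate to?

Step 1: Fibonacci-like sequence (a=0, b=2) until >= 33:
  Yield 0, then a,b = 2,2
  Yield 2, then a,b = 2,4
  Yield 2, then a,b = 4,6
  Yield 4, then a,b = 6,10
  Yield 6, then a,b = 10,16
  Yield 10, then a,b = 16,26
  Yield 16, then a,b = 26,42
  Yield 26, then a,b = 42,68
Step 2: 42 >= 33, stop.
Therefore output = [0, 2, 2, 4, 6, 10, 16, 26].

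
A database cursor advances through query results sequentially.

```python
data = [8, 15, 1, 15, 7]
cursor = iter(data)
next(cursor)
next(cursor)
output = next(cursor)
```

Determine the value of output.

Step 1: Create iterator over [8, 15, 1, 15, 7].
Step 2: next() consumes 8.
Step 3: next() consumes 15.
Step 4: next() returns 1.
Therefore output = 1.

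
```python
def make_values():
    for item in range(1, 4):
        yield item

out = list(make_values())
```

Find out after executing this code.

Step 1: The generator yields each value from range(1, 4).
Step 2: list() consumes all yields: [1, 2, 3].
Therefore out = [1, 2, 3].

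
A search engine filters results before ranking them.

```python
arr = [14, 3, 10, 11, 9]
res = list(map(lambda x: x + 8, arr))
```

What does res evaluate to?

Step 1: Apply lambda x: x + 8 to each element:
  14 -> 22
  3 -> 11
  10 -> 18
  11 -> 19
  9 -> 17
Therefore res = [22, 11, 18, 19, 17].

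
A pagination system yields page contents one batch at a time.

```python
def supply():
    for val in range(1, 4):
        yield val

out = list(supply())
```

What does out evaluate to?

Step 1: The generator yields each value from range(1, 4).
Step 2: list() consumes all yields: [1, 2, 3].
Therefore out = [1, 2, 3].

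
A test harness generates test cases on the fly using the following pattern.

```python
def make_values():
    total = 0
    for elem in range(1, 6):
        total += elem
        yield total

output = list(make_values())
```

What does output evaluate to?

Step 1: Generator accumulates running sum:
  elem=1: total = 1, yield 1
  elem=2: total = 3, yield 3
  elem=3: total = 6, yield 6
  elem=4: total = 10, yield 10
  elem=5: total = 15, yield 15
Therefore output = [1, 3, 6, 10, 15].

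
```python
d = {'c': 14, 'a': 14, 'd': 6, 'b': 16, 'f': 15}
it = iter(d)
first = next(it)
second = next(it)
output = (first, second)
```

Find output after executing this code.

Step 1: iter(d) iterates over keys: ['c', 'a', 'd', 'b', 'f'].
Step 2: first = next(it) = 'c', second = next(it) = 'a'.
Therefore output = ('c', 'a').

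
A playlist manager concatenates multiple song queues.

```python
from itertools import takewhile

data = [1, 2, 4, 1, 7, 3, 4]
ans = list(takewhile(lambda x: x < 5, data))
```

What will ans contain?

Step 1: takewhile stops at first element >= 5:
  1 < 5: take
  2 < 5: take
  4 < 5: take
  1 < 5: take
  7 >= 5: stop
Therefore ans = [1, 2, 4, 1].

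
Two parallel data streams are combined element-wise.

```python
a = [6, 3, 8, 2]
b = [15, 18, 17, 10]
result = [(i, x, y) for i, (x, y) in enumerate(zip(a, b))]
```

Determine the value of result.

Step 1: enumerate(zip(a, b)) gives index with paired elements:
  i=0: (6, 15)
  i=1: (3, 18)
  i=2: (8, 17)
  i=3: (2, 10)
Therefore result = [(0, 6, 15), (1, 3, 18), (2, 8, 17), (3, 2, 10)].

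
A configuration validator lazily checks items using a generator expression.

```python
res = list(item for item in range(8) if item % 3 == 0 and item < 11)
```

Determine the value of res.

Step 1: Filter range(8) where item % 3 == 0 and item < 11:
  item=0: both conditions met, included
  item=1: excluded (1 % 3 != 0)
  item=2: excluded (2 % 3 != 0)
  item=3: both conditions met, included
  item=4: excluded (4 % 3 != 0)
  item=5: excluded (5 % 3 != 0)
  item=6: both conditions met, included
  item=7: excluded (7 % 3 != 0)
Therefore res = [0, 3, 6].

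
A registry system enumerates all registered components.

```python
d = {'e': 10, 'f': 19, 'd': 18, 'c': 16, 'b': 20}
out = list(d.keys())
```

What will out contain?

Step 1: d.keys() returns the dictionary keys in insertion order.
Therefore out = ['e', 'f', 'd', 'c', 'b'].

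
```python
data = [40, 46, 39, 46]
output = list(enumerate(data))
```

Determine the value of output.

Step 1: enumerate pairs each element with its index:
  (0, 40)
  (1, 46)
  (2, 39)
  (3, 46)
Therefore output = [(0, 40), (1, 46), (2, 39), (3, 46)].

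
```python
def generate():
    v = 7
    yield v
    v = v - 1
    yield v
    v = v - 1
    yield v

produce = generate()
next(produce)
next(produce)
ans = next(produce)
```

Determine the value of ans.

Step 1: Trace through generator execution:
  Yield 1: v starts at 7, yield 7
  Yield 2: v = 7 - 1 = 6, yield 6
  Yield 3: v = 6 - 1 = 5, yield 5
Step 2: First next() gets 7, second next() gets the second value, third next() yields 5.
Therefore ans = 5.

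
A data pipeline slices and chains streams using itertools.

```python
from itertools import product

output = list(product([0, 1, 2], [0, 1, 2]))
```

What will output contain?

Step 1: product([0, 1, 2], [0, 1, 2]) gives all pairs:
  (0, 0)
  (0, 1)
  (0, 2)
  (1, 0)
  (1, 1)
  (1, 2)
  (2, 0)
  (2, 1)
  (2, 2)
Therefore output = [(0, 0), (0, 1), (0, 2), (1, 0), (1, 1), (1, 2), (2, 0), (2, 1), (2, 2)].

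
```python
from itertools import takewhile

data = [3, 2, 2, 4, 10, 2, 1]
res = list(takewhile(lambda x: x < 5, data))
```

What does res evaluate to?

Step 1: takewhile stops at first element >= 5:
  3 < 5: take
  2 < 5: take
  2 < 5: take
  4 < 5: take
  10 >= 5: stop
Therefore res = [3, 2, 2, 4].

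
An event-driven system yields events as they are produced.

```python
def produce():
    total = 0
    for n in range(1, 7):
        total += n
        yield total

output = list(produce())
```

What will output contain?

Step 1: Generator accumulates running sum:
  n=1: total = 1, yield 1
  n=2: total = 3, yield 3
  n=3: total = 6, yield 6
  n=4: total = 10, yield 10
  n=5: total = 15, yield 15
  n=6: total = 21, yield 21
Therefore output = [1, 3, 6, 10, 15, 21].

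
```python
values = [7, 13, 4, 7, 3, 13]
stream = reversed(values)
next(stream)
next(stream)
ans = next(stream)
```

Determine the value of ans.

Step 1: reversed([7, 13, 4, 7, 3, 13]) gives iterator: [13, 3, 7, 4, 13, 7].
Step 2: First next() = 13, second next() = 3.
Step 3: Third next() = 7.
Therefore ans = 7.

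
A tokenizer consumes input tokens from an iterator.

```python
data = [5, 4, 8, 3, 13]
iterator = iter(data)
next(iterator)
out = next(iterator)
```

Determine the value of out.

Step 1: Create iterator over [5, 4, 8, 3, 13].
Step 2: next() consumes 5.
Step 3: next() returns 4.
Therefore out = 4.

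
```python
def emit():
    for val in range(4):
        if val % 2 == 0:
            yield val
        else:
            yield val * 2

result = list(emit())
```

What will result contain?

Step 1: For each val in range(4), yield val if even, else val*2:
  val=0 (even): yield 0
  val=1 (odd): yield 1*2 = 2
  val=2 (even): yield 2
  val=3 (odd): yield 3*2 = 6
Therefore result = [0, 2, 2, 6].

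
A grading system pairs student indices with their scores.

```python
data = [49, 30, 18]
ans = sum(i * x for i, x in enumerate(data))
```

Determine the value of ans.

Step 1: Compute i * x for each (i, x) in enumerate([49, 30, 18]):
  i=0, x=49: 0*49 = 0
  i=1, x=30: 1*30 = 30
  i=2, x=18: 2*18 = 36
Step 2: sum = 0 + 30 + 36 = 66.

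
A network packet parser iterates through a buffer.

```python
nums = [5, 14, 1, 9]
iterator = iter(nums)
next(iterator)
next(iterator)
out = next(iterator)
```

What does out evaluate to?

Step 1: Create iterator over [5, 14, 1, 9].
Step 2: next() consumes 5.
Step 3: next() consumes 14.
Step 4: next() returns 1.
Therefore out = 1.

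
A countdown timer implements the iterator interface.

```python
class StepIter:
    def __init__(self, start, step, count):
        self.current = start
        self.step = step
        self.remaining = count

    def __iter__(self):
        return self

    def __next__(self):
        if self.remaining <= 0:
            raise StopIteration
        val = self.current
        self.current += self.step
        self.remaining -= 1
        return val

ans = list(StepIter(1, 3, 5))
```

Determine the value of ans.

Step 1: StepIter starts at 1, increments by 3, for 5 steps:
  Yield 1, then current += 3
  Yield 4, then current += 3
  Yield 7, then current += 3
  Yield 10, then current += 3
  Yield 13, then current += 3
Therefore ans = [1, 4, 7, 10, 13].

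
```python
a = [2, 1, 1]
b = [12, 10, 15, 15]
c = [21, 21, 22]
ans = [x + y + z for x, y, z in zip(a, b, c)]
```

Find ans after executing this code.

Step 1: zip three lists (truncates to shortest, len=3):
  2 + 12 + 21 = 35
  1 + 10 + 21 = 32
  1 + 15 + 22 = 38
Therefore ans = [35, 32, 38].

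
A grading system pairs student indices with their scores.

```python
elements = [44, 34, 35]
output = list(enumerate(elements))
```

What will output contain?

Step 1: enumerate pairs each element with its index:
  (0, 44)
  (1, 34)
  (2, 35)
Therefore output = [(0, 44), (1, 34), (2, 35)].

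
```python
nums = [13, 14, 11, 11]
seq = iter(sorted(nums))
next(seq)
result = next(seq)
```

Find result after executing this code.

Step 1: sorted([13, 14, 11, 11]) = [11, 11, 13, 14].
Step 2: Create iterator and skip 1 elements.
Step 3: next() returns 11.
Therefore result = 11.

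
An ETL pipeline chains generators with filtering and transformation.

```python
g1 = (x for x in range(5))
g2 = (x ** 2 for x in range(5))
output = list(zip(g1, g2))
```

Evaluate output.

Step 1: g1 produces [0, 1, 2, 3, 4].
Step 2: g2 produces [0, 1, 4, 9, 16].
Step 3: zip pairs them: [(0, 0), (1, 1), (2, 4), (3, 9), (4, 16)].
Therefore output = [(0, 0), (1, 1), (2, 4), (3, 9), (4, 16)].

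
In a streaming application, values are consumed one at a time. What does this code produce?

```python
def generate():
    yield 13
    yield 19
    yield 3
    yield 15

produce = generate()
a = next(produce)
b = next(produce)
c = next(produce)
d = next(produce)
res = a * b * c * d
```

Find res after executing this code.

Step 1: Create generator and consume all values:
  a = next(produce) = 13
  b = next(produce) = 19
  c = next(produce) = 3
  d = next(produce) = 15
Step 2: res = 13 * 19 * 3 * 15 = 11115.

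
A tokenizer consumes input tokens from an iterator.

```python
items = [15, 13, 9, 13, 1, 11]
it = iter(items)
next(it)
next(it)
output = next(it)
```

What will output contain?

Step 1: Create iterator over [15, 13, 9, 13, 1, 11].
Step 2: next() consumes 15.
Step 3: next() consumes 13.
Step 4: next() returns 9.
Therefore output = 9.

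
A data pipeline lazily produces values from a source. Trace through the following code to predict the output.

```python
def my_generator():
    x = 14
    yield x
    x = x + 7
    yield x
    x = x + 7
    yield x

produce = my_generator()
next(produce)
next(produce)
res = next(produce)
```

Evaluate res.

Step 1: Trace through generator execution:
  Yield 1: x starts at 14, yield 14
  Yield 2: x = 14 + 7 = 21, yield 21
  Yield 3: x = 21 + 7 = 28, yield 28
Step 2: First next() gets 14, second next() gets the second value, third next() yields 28.
Therefore res = 28.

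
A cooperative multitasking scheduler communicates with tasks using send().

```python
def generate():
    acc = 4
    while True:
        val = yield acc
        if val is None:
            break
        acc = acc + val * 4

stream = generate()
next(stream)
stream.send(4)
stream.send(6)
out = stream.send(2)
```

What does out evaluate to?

Step 1: next() -> yield acc=4.
Step 2: send(4) -> val=4, acc = 4 + 4*4 = 20, yield 20.
Step 3: send(6) -> val=6, acc = 20 + 6*4 = 44, yield 44.
Step 4: send(2) -> val=2, acc = 44 + 2*4 = 52, yield 52.
Therefore out = 52.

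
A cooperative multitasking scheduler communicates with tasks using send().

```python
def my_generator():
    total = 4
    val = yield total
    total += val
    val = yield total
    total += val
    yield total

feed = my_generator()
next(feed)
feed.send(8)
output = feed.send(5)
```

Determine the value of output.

Step 1: next() -> yield total=4.
Step 2: send(8) -> val=8, total = 4+8 = 12, yield 12.
Step 3: send(5) -> val=5, total = 12+5 = 17, yield 17.
Therefore output = 17.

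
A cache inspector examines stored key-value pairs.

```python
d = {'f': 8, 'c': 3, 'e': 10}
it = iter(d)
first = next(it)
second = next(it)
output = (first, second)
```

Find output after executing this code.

Step 1: iter(d) iterates over keys: ['f', 'c', 'e'].
Step 2: first = next(it) = 'f', second = next(it) = 'c'.
Therefore output = ('f', 'c').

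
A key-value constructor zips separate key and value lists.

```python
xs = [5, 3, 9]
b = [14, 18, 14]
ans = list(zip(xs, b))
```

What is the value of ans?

Step 1: zip pairs elements at same index:
  Index 0: (5, 14)
  Index 1: (3, 18)
  Index 2: (9, 14)
Therefore ans = [(5, 14), (3, 18), (9, 14)].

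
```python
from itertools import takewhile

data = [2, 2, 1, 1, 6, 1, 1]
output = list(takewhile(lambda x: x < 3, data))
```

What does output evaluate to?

Step 1: takewhile stops at first element >= 3:
  2 < 3: take
  2 < 3: take
  1 < 3: take
  1 < 3: take
  6 >= 3: stop
Therefore output = [2, 2, 1, 1].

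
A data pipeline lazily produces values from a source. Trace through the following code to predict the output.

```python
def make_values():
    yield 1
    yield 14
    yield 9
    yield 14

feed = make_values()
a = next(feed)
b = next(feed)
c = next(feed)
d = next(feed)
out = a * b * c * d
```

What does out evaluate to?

Step 1: Create generator and consume all values:
  a = next(feed) = 1
  b = next(feed) = 14
  c = next(feed) = 9
  d = next(feed) = 14
Step 2: out = 1 * 14 * 9 * 14 = 1764.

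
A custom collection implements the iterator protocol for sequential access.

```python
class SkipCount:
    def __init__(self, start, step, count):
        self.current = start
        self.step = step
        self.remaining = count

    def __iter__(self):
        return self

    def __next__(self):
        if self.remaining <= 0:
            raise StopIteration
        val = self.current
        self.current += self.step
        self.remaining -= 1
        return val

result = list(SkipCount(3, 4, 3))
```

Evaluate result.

Step 1: SkipCount starts at 3, increments by 4, for 3 steps:
  Yield 3, then current += 4
  Yield 7, then current += 4
  Yield 11, then current += 4
Therefore result = [3, 7, 11].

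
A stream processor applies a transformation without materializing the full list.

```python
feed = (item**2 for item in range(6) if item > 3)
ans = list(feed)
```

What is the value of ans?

Step 1: For range(6), keep item > 3, then square:
  item=0: 0 <= 3, excluded
  item=1: 1 <= 3, excluded
  item=2: 2 <= 3, excluded
  item=3: 3 <= 3, excluded
  item=4: 4 > 3, yield 4**2 = 16
  item=5: 5 > 3, yield 5**2 = 25
Therefore ans = [16, 25].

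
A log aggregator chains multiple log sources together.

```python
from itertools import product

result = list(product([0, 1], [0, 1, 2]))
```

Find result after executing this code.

Step 1: product([0, 1], [0, 1, 2]) gives all pairs:
  (0, 0)
  (0, 1)
  (0, 2)
  (1, 0)
  (1, 1)
  (1, 2)
Therefore result = [(0, 0), (0, 1), (0, 2), (1, 0), (1, 1), (1, 2)].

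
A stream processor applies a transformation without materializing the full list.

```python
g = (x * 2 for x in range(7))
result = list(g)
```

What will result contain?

Step 1: For each x in range(7), compute x*2:
  x=0: 0*2 = 0
  x=1: 1*2 = 2
  x=2: 2*2 = 4
  x=3: 3*2 = 6
  x=4: 4*2 = 8
  x=5: 5*2 = 10
  x=6: 6*2 = 12
Therefore result = [0, 2, 4, 6, 8, 10, 12].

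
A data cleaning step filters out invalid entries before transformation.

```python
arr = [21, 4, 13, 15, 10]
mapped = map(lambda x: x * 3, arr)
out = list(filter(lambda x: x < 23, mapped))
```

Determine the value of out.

Step 1: Map x * 3:
  21 -> 63
  4 -> 12
  13 -> 39
  15 -> 45
  10 -> 30
Step 2: Filter for < 23:
  63: removed
  12: kept
  39: removed
  45: removed
  30: removed
Therefore out = [12].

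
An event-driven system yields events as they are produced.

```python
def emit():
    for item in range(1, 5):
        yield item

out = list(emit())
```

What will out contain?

Step 1: The generator yields each value from range(1, 5).
Step 2: list() consumes all yields: [1, 2, 3, 4].
Therefore out = [1, 2, 3, 4].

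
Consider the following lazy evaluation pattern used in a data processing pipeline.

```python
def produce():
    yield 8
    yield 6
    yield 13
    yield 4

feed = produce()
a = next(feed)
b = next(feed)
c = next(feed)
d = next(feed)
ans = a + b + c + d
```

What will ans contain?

Step 1: Create generator and consume all values:
  a = next(feed) = 8
  b = next(feed) = 6
  c = next(feed) = 13
  d = next(feed) = 4
Step 2: ans = 8 + 6 + 13 + 4 = 31.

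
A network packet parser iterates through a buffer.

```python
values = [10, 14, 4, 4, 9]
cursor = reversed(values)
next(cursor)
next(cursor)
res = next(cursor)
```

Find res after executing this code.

Step 1: reversed([10, 14, 4, 4, 9]) gives iterator: [9, 4, 4, 14, 10].
Step 2: First next() = 9, second next() = 4.
Step 3: Third next() = 4.
Therefore res = 4.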